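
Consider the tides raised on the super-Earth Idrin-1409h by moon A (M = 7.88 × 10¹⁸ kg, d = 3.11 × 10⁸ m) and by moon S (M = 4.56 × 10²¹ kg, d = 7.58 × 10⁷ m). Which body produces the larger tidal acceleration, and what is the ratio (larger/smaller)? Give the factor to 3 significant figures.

Moon S, by a factor of ≈ 40000

Compare M/d³ for the two perturbers:
Moon A: (7.88 × 10¹⁸) / (3.11 × 10⁸)³ = 2.620 × 10⁻⁷
Moon S: (4.56 × 10²¹) / (7.58 × 10⁷)³ = 1.047 × 10⁻²
Ratio (larger/smaller) = 40000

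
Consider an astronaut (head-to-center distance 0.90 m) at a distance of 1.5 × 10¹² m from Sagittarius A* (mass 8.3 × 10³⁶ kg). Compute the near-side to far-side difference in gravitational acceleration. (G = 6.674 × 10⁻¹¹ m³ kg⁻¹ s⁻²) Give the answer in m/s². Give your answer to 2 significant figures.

a_tidal = 4GMr/d³
        = 4 × (6.674 × 10⁻¹¹) × (8.3 × 10³⁶) × (0.90) / (1.5 × 10¹²)³
        = 5.9 × 10⁻¹⁰ m/s²

5.9 × 10⁻¹⁰ m/s²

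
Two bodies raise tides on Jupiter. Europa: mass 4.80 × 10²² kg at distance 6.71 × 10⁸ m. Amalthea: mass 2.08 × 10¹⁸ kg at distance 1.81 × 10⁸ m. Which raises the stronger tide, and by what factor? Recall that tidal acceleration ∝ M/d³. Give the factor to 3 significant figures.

Compare M/d³ for the two perturbers:
Europa: (4.80 × 10²²) / (6.71 × 10⁸)³ = 1.589 × 10⁻⁴
Amalthea: (2.08 × 10¹⁸) / (1.81 × 10⁸)³ = 3.508 × 10⁻⁷
Ratio (larger/smaller) = 453

Europa, by a factor of ≈ 453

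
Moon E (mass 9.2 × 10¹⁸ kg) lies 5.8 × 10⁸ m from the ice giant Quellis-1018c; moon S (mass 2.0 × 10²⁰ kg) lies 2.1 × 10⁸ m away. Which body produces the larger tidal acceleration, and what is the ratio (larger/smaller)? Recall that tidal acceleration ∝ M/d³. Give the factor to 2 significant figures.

Moon S, by a factor of ≈ 460

Compare M/d³ for the two perturbers:
Moon E: (9.2 × 10¹⁸) / (5.8 × 10⁸)³ = 4.715 × 10⁻⁸
Moon S: (2.0 × 10²⁰) / (2.1 × 10⁸)³ = 2.160 × 10⁻⁵
Ratio (larger/smaller) = 460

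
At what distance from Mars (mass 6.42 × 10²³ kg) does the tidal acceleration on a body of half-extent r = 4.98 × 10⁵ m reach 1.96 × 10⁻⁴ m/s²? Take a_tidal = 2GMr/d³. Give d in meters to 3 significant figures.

2GMr/d³ = a_tidal  ⇒  d = (2GMr / a_tidal)^(1/3)
d = (2 × 6.674×10⁻¹¹ × (6.42 × 10²³) × (4.98 × 10⁵) / (1.96 × 10⁻⁴))^(1/3)
  = 6.02 × 10⁷ m

6.02 × 10⁷ m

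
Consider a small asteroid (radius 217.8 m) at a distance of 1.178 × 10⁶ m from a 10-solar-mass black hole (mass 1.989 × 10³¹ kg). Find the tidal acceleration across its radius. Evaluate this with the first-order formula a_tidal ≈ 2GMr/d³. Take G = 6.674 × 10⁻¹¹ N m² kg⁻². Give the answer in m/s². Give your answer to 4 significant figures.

Since r ≪ d, expand the inverse-square field across one radius to get the leading 2GMr/d³ term.
Δg = 2GMr/d³
   = 2 × (6.674 × 10⁻¹¹) × (1.989 × 10³¹) × (217.8) / (1.178 × 10⁶)³
   = 3.537 × 10⁵ m/s²

3.537 × 10⁵ m/s²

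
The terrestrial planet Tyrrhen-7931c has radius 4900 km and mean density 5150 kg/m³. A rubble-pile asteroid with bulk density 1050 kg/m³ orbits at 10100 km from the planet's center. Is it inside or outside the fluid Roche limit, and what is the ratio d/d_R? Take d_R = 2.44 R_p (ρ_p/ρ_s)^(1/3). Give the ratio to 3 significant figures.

inside; d/d_R ≈ 0.497

d_R = 2.44 × (4900 km) × (5150/1050)^(1/3) = 20310 km
d/d_R = (10100) / (20310) = 0.497
Since d/d_R < 1, the body is inside the Roche limit.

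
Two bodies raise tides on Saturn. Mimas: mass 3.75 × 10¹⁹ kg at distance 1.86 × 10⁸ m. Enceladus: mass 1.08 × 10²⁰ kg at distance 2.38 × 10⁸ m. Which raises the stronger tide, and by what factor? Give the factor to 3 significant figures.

Enceladus, by a factor of ≈ 1.37

Tidal acceleration ∝ M/d³, so compare M/d³ for each.
Mimas: (3.75 × 10¹⁹) / (1.86 × 10⁸)³ = 5.828 × 10⁻⁶
Enceladus: (1.08 × 10²⁰) / (2.38 × 10⁸)³ = 8.011 × 10⁻⁶
Ratio (larger/smaller) = 1.37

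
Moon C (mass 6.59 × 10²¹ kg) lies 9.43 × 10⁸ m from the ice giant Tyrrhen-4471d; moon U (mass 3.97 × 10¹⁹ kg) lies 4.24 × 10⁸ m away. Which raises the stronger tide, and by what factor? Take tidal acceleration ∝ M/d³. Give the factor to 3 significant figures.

Tidal stretch scales as M/d³; compute that for each body.
Moon C: (6.59 × 10²¹) / (9.43 × 10⁸)³ = 7.859 × 10⁻⁶
Moon U: (3.97 × 10¹⁹) / (4.24 × 10⁸)³ = 5.208 × 10⁻⁷
Ratio (larger/smaller) = 15.1

Moon C, by a factor of ≈ 15.1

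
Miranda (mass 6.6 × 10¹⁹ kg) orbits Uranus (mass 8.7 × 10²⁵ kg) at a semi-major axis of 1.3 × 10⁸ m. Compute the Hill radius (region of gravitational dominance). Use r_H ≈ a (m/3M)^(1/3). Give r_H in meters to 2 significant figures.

r_H ≈ a (m/3M)^(1/3)
    = (1.3 × 10⁸) × (6.6 × 10¹⁹ / (3 × 8.7 × 10²⁵))^(1/3)
    = 8.2 × 10⁵ m

8.2 × 10⁵ m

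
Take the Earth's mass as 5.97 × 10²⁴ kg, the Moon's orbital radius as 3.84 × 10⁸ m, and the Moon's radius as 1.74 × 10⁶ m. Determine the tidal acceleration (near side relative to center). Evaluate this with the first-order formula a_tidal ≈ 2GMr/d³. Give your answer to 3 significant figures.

Differencing GM/(d−r)² and GM/d² to first order in r/d gives 2GMr/d³.
a_tidal = 2GMr/d³
        = 2 × (6.674 × 10⁻¹¹) × (5.97 × 10²⁴) × (1.74 × 10⁶) / (3.84 × 10⁸)³
        = 2.45 × 10⁻⁵ m/s²

2.45 × 10⁻⁵ m/s²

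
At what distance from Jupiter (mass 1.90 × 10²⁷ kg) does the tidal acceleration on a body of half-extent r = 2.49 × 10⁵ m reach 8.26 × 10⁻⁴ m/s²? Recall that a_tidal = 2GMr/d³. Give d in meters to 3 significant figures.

2GMr/d³ = a_tidal  ⇒  d = (2GMr / a_tidal)^(1/3)
d = (2 × 6.674×10⁻¹¹ × (1.90 × 10²⁷) × (2.49 × 10⁵) / (8.26 × 10⁻⁴))^(1/3)
  = 4.24 × 10⁸ m

4.24 × 10⁸ m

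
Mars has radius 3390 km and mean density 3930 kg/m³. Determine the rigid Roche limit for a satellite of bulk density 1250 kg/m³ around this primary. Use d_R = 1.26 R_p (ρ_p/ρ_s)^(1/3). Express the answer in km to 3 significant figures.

d_R = 1.26 × 3390 km × (3930/1250)^(1/3)
    = 6260 km

6260 km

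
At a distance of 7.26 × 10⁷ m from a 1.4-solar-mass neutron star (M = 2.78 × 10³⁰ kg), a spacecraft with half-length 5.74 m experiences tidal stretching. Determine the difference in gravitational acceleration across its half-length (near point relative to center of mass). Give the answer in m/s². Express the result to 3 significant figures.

5.57 × 10⁻³ m/s²

Δg = 2GMr/d³
   = 2 × (6.674 × 10⁻¹¹) × (2.78 × 10³⁰) × (5.74) / (7.26 × 10⁷)³
   = 5.57 × 10⁻³ m/s²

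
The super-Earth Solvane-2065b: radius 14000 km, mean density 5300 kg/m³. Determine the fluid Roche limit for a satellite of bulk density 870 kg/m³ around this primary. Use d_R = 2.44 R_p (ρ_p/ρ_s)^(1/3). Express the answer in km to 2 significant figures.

62000 km

d_R = 2.44 × 14000 km × (5300/870)^(1/3)
    = 62000 km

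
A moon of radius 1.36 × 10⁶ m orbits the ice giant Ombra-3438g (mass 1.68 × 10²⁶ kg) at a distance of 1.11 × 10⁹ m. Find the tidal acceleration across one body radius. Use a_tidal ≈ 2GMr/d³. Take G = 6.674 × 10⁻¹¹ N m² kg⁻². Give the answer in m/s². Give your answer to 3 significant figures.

2.23 × 10⁻⁵ m/s²

The tidal stretch is the gradient of GM/d² times the body's extent r, hence the 1/d³ dependence.
a_tidal = 2GMr/d³
        = 2 × (6.674 × 10⁻¹¹) × (1.68 × 10²⁶) × (1.36 × 10⁶) / (1.11 × 10⁹)³
        = 2.23 × 10⁻⁵ m/s²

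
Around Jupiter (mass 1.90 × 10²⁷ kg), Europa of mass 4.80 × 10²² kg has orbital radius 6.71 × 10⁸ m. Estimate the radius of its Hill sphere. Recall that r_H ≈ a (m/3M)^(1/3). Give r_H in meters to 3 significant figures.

r_H ≈ a (m/3M)^(1/3)
    = (6.71 × 10⁸) × (4.80 × 10²² / (3 × 1.90 × 10²⁷))^(1/3)
    = 1.37 × 10⁷ m

1.37 × 10⁷ m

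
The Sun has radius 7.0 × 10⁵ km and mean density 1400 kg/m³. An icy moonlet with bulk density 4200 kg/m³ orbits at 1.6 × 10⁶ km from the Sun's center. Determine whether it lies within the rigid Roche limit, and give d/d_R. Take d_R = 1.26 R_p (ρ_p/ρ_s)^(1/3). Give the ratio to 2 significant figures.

d_R = 1.26 × (7.0 × 10⁵ km) × (1400/4200)^(1/3) = 6.115 × 10⁵ km
d/d_R = (1.6 × 10⁶) / (6.115 × 10⁵) = 2.6
Since d/d_R > 1, the body is outside the Roche limit.

outside; d/d_R ≈ 2.6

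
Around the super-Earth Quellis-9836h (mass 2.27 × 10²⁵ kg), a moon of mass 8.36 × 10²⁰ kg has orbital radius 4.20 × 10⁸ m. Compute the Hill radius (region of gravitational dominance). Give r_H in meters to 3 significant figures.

9.69 × 10⁶ m

r_H ≈ a (m/3M)^(1/3)
    = (4.20 × 10⁸) × (8.36 × 10²⁰ / (3 × 2.27 × 10²⁵))^(1/3)
    = 9.69 × 10⁶ m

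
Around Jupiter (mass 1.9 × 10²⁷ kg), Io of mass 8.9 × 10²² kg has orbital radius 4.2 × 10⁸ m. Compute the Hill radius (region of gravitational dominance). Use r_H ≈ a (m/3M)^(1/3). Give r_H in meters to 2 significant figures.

r_H ≈ a (m/3M)^(1/3)
    = (4.2 × 10⁸) × (8.9 × 10²² / (3 × 1.9 × 10²⁷))^(1/3)
    = 1.0 × 10⁷ m

1.0 × 10⁷ m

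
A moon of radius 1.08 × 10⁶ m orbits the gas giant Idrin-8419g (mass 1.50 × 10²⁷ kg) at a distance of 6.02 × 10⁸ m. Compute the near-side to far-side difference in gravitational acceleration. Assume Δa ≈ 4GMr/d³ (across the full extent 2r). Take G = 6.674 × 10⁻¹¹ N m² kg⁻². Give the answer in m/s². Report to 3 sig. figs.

1.98 × 10⁻³ m/s²

Δa = 4GMr/d³
   = 4 × (6.674 × 10⁻¹¹) × (1.50 × 10²⁷) × (1.08 × 10⁶) / (6.02 × 10⁸)³
   = 1.98 × 10⁻³ m/s²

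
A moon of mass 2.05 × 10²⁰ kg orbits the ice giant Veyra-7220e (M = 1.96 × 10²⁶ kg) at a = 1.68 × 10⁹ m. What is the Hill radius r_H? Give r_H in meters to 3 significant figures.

r_H ≈ a (m/3M)^(1/3)
    = (1.68 × 10⁹) × (2.05 × 10²⁰ / (3 × 1.96 × 10²⁶))^(1/3)
    = 1.18 × 10⁷ m

1.18 × 10⁷ m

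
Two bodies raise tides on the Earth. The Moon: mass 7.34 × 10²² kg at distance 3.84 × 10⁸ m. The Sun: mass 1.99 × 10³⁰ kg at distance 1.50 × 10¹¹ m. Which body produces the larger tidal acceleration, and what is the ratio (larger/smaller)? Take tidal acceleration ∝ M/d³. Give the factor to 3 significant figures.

Tidal acceleration ∝ M/d³, so compare M/d³ for each.
The Moon: (7.34 × 10²²) / (3.84 × 10⁸)³ = 1.296 × 10⁻³
The Sun: (1.99 × 10³⁰) / (1.50 × 10¹¹)³ = 5.896 × 10⁻⁴
Ratio (larger/smaller) = 2.20

The Moon, by a factor of ≈ 2.20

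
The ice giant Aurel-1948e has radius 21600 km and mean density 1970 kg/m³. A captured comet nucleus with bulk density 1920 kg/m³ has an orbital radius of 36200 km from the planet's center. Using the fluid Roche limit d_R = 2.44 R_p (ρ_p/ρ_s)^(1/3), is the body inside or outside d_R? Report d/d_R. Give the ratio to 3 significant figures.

d_R = 2.44 × (21600 km) × (1970/1920)^(1/3) = 53160 km
d/d_R = (36200) / (53160) = 0.681
Since d/d_R < 1, the body is inside the Roche limit.

inside; d/d_R ≈ 0.681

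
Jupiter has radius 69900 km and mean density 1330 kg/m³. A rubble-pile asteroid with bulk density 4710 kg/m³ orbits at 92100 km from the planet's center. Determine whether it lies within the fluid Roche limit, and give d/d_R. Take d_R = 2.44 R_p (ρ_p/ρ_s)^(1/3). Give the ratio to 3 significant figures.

inside; d/d_R ≈ 0.823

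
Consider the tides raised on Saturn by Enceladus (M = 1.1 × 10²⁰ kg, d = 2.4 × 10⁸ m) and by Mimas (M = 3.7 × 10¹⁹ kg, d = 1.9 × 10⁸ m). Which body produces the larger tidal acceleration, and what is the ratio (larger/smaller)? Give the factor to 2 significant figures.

Enceladus, by a factor of ≈ 1.5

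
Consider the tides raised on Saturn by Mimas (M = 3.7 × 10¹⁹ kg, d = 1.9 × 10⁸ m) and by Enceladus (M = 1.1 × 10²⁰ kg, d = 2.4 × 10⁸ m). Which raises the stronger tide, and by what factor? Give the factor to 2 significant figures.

Enceladus, by a factor of ≈ 1.5

Tidal acceleration ∝ M/d³, so compare M/d³ for each.
Mimas: (3.7 × 10¹⁹) / (1.9 × 10⁸)³ = 5.394 × 10⁻⁶
Enceladus: (1.1 × 10²⁰) / (2.4 × 10⁸)³ = 7.957 × 10⁻⁶
Ratio (larger/smaller) = 1.5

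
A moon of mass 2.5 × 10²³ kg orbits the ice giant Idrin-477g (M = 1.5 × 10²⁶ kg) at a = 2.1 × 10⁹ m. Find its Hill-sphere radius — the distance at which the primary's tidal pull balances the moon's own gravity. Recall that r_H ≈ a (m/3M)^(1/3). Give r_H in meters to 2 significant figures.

r_H ≈ a (m/3M)^(1/3)
    = (2.1 × 10⁹) × (2.5 × 10²³ / (3 × 1.5 × 10²⁶))^(1/3)
    = 1.7 × 10⁸ m

1.7 × 10⁸ m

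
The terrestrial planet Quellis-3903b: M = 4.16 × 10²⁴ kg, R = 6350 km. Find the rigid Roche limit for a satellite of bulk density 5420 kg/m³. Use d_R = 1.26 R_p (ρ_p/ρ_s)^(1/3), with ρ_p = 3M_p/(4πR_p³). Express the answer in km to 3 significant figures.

ρ_p = 3M_p/(4πR_p³) = 3 × (4.16 × 10²⁴) / (4π × (6.35 × 10⁶ m)³) = 3880 kg/m³
d_R = 1.26 × 6350 km × (3880/5420)^(1/3)
    = 7160 km

7160 km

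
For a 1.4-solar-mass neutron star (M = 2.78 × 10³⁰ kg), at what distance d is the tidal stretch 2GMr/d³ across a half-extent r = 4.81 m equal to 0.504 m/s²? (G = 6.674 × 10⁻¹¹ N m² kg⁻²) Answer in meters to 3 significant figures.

1.52 × 10⁷ m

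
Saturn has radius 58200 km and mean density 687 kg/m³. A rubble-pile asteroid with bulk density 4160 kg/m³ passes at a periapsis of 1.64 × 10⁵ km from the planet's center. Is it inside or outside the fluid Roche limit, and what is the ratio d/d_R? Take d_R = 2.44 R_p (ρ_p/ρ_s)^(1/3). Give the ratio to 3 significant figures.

outside; d/d_R ≈ 2.10

d_R = 2.44 × (58200 km) × (687/4160)^(1/3) = 77910 km
d/d_R = (1.64 × 10⁵) / (77910) = 2.10
Since d/d_R > 1, the body is outside the Roche limit.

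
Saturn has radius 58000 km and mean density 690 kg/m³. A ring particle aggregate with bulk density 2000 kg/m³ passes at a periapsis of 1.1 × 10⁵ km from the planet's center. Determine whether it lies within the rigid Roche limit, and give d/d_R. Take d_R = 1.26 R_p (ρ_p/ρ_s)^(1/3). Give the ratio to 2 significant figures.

d_R = 1.26 × (58000 km) × (690/2000)^(1/3) = 51260 km
d/d_R = (1.1 × 10⁵) / (51260) = 2.1
Since d/d_R > 1, the body is outside the Roche limit.

outside; d/d_R ≈ 2.1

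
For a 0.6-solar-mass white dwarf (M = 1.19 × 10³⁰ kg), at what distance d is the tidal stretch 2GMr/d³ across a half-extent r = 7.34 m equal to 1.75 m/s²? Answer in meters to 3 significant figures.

8.73 × 10⁶ m

2GMr/d³ = a_tidal  ⇒  d = (2GMr / a_tidal)^(1/3)
d = (2 × 6.674×10⁻¹¹ × (1.19 × 10³⁰) × (7.34) / (1.75))^(1/3)
  = 8.73 × 10⁶ m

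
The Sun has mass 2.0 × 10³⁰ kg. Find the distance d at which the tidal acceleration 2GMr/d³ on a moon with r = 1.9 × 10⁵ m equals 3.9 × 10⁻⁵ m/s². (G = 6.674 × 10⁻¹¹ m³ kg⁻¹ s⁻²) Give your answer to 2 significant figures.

1.1 × 10¹⁰ m

2GMr/d³ = a_tidal  ⇒  d = (2GMr / a_tidal)^(1/3)
d = (2 × 6.674×10⁻¹¹ × (2.0 × 10³⁰) × (1.9 × 10⁵) / (3.9 × 10⁻⁵))^(1/3)
  = 1.1 × 10¹⁰ m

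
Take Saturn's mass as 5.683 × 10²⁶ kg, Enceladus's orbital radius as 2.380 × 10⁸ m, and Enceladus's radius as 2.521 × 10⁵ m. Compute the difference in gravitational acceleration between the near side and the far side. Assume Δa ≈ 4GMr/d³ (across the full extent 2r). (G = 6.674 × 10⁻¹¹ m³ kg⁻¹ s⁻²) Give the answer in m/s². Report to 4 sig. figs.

a_tidal = 4GMr/d³
        = 4 × (6.674 × 10⁻¹¹) × (5.683 × 10²⁶) × (2.521 × 10⁵) / (2.380 × 10⁸)³
        = 2.837 × 10⁻³ m/s²

2.837 × 10⁻³ m/s²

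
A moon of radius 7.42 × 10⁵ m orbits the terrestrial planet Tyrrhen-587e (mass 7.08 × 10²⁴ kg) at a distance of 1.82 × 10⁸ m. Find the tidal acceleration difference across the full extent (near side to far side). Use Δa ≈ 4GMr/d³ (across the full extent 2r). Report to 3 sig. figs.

Δg = 4GMr/d³
   = 4 × (6.674 × 10⁻¹¹) × (7.08 × 10²⁴) × (7.42 × 10⁵) / (1.82 × 10⁸)³
   = 2.33 × 10⁻⁴ m/s²

2.33 × 10⁻⁴ m/s²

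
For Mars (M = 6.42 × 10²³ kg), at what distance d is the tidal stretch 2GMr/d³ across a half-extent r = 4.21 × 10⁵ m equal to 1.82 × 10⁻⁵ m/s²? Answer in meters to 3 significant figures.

1.26 × 10⁸ m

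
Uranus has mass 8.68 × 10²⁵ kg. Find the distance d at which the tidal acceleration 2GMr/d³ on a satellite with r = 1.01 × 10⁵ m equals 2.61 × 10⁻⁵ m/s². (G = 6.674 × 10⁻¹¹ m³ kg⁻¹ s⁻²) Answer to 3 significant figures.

2GMr/d³ = a_tidal  ⇒  d = (2GMr / a_tidal)^(1/3)
d = (2 × 6.674×10⁻¹¹ × (8.68 × 10²⁵) × (1.01 × 10⁵) / (2.61 × 10⁻⁵))^(1/3)
  = 3.55 × 10⁸ m

3.55 × 10⁸ m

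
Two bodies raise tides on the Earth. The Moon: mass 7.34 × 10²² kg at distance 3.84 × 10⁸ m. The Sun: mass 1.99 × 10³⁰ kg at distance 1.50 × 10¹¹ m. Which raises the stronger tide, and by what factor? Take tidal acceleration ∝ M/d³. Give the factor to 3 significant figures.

The tide-raising term goes as M/d³ (the gradient of a 1/d² field).
The Moon: (7.34 × 10²²) / (3.84 × 10⁸)³ = 1.296 × 10⁻³
The Sun: (1.99 × 10³⁰) / (1.50 × 10¹¹)³ = 5.896 × 10⁻⁴
Ratio (larger/smaller) = 2.20

The Moon, by a factor of ≈ 2.20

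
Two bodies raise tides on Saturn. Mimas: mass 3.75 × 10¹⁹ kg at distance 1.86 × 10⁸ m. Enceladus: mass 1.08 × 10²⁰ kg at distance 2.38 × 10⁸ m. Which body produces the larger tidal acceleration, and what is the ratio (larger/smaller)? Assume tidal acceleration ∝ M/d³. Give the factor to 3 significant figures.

The tide-raising term goes as M/d³ (the gradient of a 1/d² field).
Mimas: (3.75 × 10¹⁹) / (1.86 × 10⁸)³ = 5.828 × 10⁻⁶
Enceladus: (1.08 × 10²⁰) / (2.38 × 10⁸)³ = 8.011 × 10⁻⁶
Ratio (larger/smaller) = 1.37

Enceladus, by a factor of ≈ 1.37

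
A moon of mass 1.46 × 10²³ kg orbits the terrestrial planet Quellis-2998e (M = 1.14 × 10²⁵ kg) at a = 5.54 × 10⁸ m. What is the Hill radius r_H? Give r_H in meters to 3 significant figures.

8.99 × 10⁷ m

r_H ≈ a (m/3M)^(1/3)
    = (5.54 × 10⁸) × (1.46 × 10²³ / (3 × 1.14 × 10²⁵))^(1/3)
    = 8.99 × 10⁷ m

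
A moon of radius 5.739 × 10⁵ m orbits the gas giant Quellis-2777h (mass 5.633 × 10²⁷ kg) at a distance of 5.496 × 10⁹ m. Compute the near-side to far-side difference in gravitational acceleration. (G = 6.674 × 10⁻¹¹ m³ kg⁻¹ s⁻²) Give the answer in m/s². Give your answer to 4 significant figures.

5.199 × 10⁻⁶ m/s²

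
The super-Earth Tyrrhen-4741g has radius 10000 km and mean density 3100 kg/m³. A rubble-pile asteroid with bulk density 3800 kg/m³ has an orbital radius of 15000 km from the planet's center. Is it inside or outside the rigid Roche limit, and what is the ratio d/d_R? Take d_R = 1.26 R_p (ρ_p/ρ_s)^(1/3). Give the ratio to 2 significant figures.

outside; d/d_R ≈ 1.3

d_R = 1.26 × (10000 km) × (3100/3800)^(1/3) = 11770 km
d/d_R = (15000) / (11770) = 1.3
Since d/d_R > 1, the body is outside the Roche limit.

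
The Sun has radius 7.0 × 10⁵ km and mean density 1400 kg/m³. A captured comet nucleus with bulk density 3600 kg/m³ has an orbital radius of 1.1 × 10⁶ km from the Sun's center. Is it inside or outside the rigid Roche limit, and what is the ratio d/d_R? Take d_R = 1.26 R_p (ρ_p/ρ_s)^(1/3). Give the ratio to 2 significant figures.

outside; d/d_R ≈ 1.7

d_R = 1.26 × (7.0 × 10⁵ km) × (1400/3600)^(1/3) = 6.438 × 10⁵ km
d/d_R = (1.1 × 10⁶) / (6.438 × 10⁵) = 1.7
Since d/d_R > 1, the body is outside the Roche limit.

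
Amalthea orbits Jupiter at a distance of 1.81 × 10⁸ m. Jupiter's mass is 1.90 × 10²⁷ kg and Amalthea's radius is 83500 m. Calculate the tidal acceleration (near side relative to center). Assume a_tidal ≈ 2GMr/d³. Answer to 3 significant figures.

3.57 × 10⁻³ m/s²

Δa = 2GMr/d³
   = 2 × (6.674 × 10⁻¹¹) × (1.90 × 10²⁷) × (83500) / (1.81 × 10⁸)³
   = 3.57 × 10⁻³ m/s²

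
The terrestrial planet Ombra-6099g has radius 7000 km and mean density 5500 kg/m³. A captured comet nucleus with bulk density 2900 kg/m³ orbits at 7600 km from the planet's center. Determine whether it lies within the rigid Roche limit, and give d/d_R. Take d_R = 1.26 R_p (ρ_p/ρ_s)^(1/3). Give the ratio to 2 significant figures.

d_R = 1.26 × (7000 km) × (5500/2900)^(1/3) = 10920 km
d/d_R = (7600) / (10920) = 0.70
Since d/d_R < 1, the body is inside the Roche limit.

inside; d/d_R ≈ 0.70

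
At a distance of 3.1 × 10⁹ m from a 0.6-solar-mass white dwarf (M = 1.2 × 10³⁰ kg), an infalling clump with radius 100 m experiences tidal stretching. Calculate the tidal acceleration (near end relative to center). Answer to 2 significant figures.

5.4 × 10⁻⁷ m/s²

Since r ≪ d, expand the inverse-square field across one radius to get the leading 2GMr/d³ term.
a_tidal = 2GMr/d³
        = 2 × (6.674 × 10⁻¹¹) × (1.2 × 10³⁰) × (100) / (3.1 × 10⁹)³
        = 5.4 × 10⁻⁷ m/s²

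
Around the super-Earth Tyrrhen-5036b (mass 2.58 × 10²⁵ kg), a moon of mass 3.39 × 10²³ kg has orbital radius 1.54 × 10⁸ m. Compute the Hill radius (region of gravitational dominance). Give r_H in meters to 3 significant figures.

2.52 × 10⁷ m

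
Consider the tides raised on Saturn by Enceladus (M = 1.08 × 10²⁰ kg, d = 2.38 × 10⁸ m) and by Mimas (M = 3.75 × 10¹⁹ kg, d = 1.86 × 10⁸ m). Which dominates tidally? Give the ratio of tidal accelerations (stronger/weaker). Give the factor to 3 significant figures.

Tidal acceleration ∝ M/d³, so compare M/d³ for each.
Enceladus: (1.08 × 10²⁰) / (2.38 × 10⁸)³ = 8.011 × 10⁻⁶
Mimas: (3.75 × 10¹⁹) / (1.86 × 10⁸)³ = 5.828 × 10⁻⁶
Ratio (larger/smaller) = 1.37

Enceladus, by a factor of ≈ 1.37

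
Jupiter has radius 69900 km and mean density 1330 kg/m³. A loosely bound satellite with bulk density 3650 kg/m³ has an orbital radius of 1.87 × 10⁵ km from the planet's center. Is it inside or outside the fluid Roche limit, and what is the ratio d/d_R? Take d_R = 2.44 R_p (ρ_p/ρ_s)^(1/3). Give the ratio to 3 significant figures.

outside; d/d_R ≈ 1.54

d_R = 2.44 × (69900 km) × (1330/3650)^(1/3) = 1.218 × 10⁵ km
d/d_R = (1.87 × 10⁵) / (1.218 × 10⁵) = 1.54
Since d/d_R > 1, the body is outside the Roche limit.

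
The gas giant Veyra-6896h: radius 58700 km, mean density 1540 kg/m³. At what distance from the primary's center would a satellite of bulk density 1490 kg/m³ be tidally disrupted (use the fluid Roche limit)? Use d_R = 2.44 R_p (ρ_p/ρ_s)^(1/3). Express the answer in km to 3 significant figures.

d_R = 2.44 × 58700 km × (1540/1490)^(1/3)
    = 1.45 × 10⁵ km

1.45 × 10⁵ km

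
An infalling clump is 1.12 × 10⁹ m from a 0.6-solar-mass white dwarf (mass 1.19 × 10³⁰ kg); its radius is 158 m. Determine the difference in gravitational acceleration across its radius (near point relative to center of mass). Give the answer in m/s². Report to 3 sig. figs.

1.79 × 10⁻⁵ m/s²

Since r ≪ d, expand the inverse-square field across one radius to get the leading 2GMr/d³ term.
a_tidal = 2GMr/d³
        = 2 × (6.674 × 10⁻¹¹) × (1.19 × 10³⁰) × (158) / (1.12 × 10⁹)³
        = 1.79 × 10⁻⁵ m/s²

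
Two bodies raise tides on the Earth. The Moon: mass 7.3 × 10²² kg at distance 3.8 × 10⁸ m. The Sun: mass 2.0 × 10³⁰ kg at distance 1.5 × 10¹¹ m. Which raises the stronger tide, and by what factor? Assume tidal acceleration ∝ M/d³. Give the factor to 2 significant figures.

The Moon, by a factor of ≈ 2.2

Tidal acceleration ∝ M/d³, so compare M/d³ for each.
The Moon: (7.3 × 10²²) / (3.8 × 10⁸)³ = 1.330 × 10⁻³
The Sun: (2.0 × 10³⁰) / (1.5 × 10¹¹)³ = 5.926 × 10⁻⁴
Ratio (larger/smaller) = 2.2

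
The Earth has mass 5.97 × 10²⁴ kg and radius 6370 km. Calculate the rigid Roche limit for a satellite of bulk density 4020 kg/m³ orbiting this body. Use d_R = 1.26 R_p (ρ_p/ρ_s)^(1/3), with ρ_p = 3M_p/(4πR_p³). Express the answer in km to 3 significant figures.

ρ_p = 3M_p/(4πR_p³) = 3 × (5.97 × 10²⁴) / (4π × (6.37 × 10⁶ m)³) = 5510 kg/m³
d_R = 1.26 × 6370 km × (5510/4020)^(1/3)
    = 8920 km

8920 km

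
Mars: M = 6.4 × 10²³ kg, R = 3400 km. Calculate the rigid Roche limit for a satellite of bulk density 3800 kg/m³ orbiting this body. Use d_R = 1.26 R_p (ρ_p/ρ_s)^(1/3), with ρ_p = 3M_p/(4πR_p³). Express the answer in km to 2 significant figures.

4300 km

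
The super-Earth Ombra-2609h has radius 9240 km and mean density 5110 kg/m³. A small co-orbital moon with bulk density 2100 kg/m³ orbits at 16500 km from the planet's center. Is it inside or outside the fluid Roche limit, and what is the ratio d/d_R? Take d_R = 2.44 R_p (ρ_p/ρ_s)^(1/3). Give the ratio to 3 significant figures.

d_R = 2.44 × (9240 km) × (5110/2100)^(1/3) = 30320 km
d/d_R = (16500) / (30320) = 0.544
Since d/d_R < 1, the body is inside the Roche limit.

inside; d/d_R ≈ 0.544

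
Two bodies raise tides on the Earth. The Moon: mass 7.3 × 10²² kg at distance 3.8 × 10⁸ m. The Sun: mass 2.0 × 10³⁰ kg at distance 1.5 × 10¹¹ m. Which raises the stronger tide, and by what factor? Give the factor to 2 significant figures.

The Moon, by a factor of ≈ 2.2

Tidal stretch scales as M/d³; compute that for each body.
The Moon: (7.3 × 10²²) / (3.8 × 10⁸)³ = 1.330 × 10⁻³
The Sun: (2.0 × 10³⁰) / (1.5 × 10¹¹)³ = 5.926 × 10⁻⁴
Ratio (larger/smaller) = 2.2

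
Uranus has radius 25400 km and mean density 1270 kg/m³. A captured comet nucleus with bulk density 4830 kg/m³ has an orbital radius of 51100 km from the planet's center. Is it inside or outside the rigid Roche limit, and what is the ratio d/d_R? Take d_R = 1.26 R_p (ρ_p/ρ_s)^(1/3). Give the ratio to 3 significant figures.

outside; d/d_R ≈ 2.49

d_R = 1.26 × (25400 km) × (1270/4830)^(1/3) = 20500 km
d/d_R = (51100) / (20500) = 2.49
Since d/d_R > 1, the body is outside the Roche limit.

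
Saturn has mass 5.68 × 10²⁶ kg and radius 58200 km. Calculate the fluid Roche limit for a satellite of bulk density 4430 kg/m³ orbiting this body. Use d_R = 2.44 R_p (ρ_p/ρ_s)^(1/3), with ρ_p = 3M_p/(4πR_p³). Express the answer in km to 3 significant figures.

76300 km

ρ_p = 3M_p/(4πR_p³) = 3 × (5.68 × 10²⁶) / (4π × (5.82 × 10⁷ m)³) = 688 kg/m³
d_R = 2.44 × 58200 km × (688/4430)^(1/3)
    = 76300 km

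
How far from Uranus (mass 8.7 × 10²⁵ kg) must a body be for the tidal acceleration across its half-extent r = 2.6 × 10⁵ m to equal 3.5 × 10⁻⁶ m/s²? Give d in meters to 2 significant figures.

9.5 × 10⁸ m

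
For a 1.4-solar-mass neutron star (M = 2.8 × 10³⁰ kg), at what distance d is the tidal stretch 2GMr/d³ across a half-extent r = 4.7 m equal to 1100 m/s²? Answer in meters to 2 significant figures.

2GMr/d³ = a_tidal  ⇒  d = (2GMr / a_tidal)^(1/3)
d = (2 × 6.674×10⁻¹¹ × (2.8 × 10³⁰) × (4.7) / (1100))^(1/3)
  = 1.2 × 10⁶ m

1.2 × 10⁶ m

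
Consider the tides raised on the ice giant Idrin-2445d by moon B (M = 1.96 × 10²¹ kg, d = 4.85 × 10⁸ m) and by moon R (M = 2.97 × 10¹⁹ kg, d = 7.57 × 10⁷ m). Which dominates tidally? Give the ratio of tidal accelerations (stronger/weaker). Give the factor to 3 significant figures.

Moon R, by a factor of ≈ 3.99

Tidal stretch scales as M/d³; compute that for each body.
Moon B: (1.96 × 10²¹) / (4.85 × 10⁸)³ = 1.718 × 10⁻⁵
Moon R: (2.97 × 10¹⁹) / (7.57 × 10⁷)³ = 6.847 × 10⁻⁵
Ratio (larger/smaller) = 3.99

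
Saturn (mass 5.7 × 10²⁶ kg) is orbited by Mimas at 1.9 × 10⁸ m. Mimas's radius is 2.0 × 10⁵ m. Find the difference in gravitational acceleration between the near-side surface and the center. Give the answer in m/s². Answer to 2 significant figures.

Since r ≪ d, expand the inverse-square field across one radius to get the leading 2GMr/d³ term.
Δa = 2GMr/d³
   = 2 × (6.674 × 10⁻¹¹) × (5.7 × 10²⁶) × (2.0 × 10⁵) / (1.9 × 10⁸)³
   = 2.2 × 10⁻³ m/s²

2.2 × 10⁻³ m/s²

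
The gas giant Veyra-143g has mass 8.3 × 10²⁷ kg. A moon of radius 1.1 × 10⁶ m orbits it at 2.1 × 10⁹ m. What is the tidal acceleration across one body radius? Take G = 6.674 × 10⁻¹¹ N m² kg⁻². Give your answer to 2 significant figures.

a_tidal = 2GMr/d³
        = 2 × (6.674 × 10⁻¹¹) × (8.3 × 10²⁷) × (1.1 × 10⁶) / (2.1 × 10⁹)³
        = 1.3 × 10⁻⁴ m/s²

1.3 × 10⁻⁴ m/s²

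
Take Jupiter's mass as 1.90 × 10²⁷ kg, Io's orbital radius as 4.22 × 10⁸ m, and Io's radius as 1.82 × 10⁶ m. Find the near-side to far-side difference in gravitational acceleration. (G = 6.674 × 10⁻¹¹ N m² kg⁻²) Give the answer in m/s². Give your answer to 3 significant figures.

Δg = 4GMr/d³
   = 4 × (6.674 × 10⁻¹¹) × (1.90 × 10²⁷) × (1.82 × 10⁶) / (4.22 × 10⁸)³
   = 1.23 × 10⁻² m/s²

1.23 × 10⁻² m/s²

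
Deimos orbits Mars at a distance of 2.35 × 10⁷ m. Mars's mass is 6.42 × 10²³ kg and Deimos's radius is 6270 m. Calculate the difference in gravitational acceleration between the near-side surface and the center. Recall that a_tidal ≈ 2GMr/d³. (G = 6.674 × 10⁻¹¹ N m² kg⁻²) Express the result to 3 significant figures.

4.14 × 10⁻⁵ m/s²

a_tidal = 2GMr/d³
        = 2 × (6.674 × 10⁻¹¹) × (6.42 × 10²³) × (6270) / (2.35 × 10⁷)³
        = 4.14 × 10⁻⁵ m/s²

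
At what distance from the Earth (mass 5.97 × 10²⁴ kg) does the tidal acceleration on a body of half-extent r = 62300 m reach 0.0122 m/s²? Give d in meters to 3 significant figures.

2GMr/d³ = a_tidal  ⇒  d = (2GMr / a_tidal)^(1/3)
d = (2 × 6.674×10⁻¹¹ × (5.97 × 10²⁴) × (62300) / (0.0122))^(1/3)
  = 1.60 × 10⁷ m

1.60 × 10⁷ m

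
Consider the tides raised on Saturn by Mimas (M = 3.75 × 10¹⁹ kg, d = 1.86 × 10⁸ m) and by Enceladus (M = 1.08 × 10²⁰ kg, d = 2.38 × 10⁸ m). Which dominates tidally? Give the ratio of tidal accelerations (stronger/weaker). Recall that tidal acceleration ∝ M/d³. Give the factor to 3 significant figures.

Tidal acceleration ∝ M/d³, so compare M/d³ for each.
Mimas: (3.75 × 10¹⁹) / (1.86 × 10⁸)³ = 5.828 × 10⁻⁶
Enceladus: (1.08 × 10²⁰) / (2.38 × 10⁸)³ = 8.011 × 10⁻⁶
Ratio (larger/smaller) = 1.37

Enceladus, by a factor of ≈ 1.37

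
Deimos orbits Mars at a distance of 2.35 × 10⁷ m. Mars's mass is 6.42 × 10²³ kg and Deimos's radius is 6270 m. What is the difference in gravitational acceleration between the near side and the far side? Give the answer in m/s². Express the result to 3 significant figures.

The field gradient is 2GM/d³; across the full diameter 2r the difference is 4GMr/d³.
a_tidal = 4GMr/d³
        = 4 × (6.674 × 10⁻¹¹) × (6.42 × 10²³) × (6270) / (2.35 × 10⁷)³
        = 8.28 × 10⁻⁵ m/s²

8.28 × 10⁻⁵ m/s²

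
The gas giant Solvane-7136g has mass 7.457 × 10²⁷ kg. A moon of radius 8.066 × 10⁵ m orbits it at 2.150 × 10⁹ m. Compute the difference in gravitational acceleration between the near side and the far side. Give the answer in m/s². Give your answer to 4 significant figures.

The field gradient is 2GM/d³; across the full diameter 2r the difference is 4GMr/d³.
Δg = 4GMr/d³
   = 4 × (6.674 × 10⁻¹¹) × (7.457 × 10²⁷) × (8.066 × 10⁵) / (2.150 × 10⁹)³
   = 1.616 × 10⁻⁴ m/s²

1.616 × 10⁻⁴ m/s²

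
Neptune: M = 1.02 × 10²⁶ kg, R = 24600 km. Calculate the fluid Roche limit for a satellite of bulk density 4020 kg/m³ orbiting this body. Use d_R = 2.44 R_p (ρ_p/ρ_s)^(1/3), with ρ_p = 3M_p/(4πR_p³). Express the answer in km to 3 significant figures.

ρ_p = 3M_p/(4πR_p³) = 3 × (1.02 × 10²⁶) / (4π × (2.46 × 10⁷ m)³) = 1640 kg/m³
d_R = 2.44 × 24600 km × (1640/4020)^(1/3)
    = 44500 km

44500 km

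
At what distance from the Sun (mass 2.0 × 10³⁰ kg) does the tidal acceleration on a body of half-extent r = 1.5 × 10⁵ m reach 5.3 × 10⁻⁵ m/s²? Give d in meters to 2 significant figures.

9.1 × 10⁹ m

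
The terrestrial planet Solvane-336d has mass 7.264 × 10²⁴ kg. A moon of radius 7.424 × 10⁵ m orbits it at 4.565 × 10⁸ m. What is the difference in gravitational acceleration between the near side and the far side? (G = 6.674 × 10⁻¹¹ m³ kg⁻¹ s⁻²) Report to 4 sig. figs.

Δg = 4GMr/d³
   = 4 × (6.674 × 10⁻¹¹) × (7.264 × 10²⁴) × (7.424 × 10⁵) / (4.565 × 10⁸)³
   = 1.513 × 10⁻⁵ m/s²

1.513 × 10⁻⁵ m/s²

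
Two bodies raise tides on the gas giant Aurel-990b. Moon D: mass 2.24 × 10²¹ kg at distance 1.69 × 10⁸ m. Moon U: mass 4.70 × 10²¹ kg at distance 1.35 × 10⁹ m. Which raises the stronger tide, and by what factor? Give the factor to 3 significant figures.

Moon D, by a factor of ≈ 243

Tidal acceleration ∝ M/d³, so compare M/d³ for each.
Moon D: (2.24 × 10²¹) / (1.69 × 10⁸)³ = 4.641 × 10⁻⁴
Moon U: (4.70 × 10²¹) / (1.35 × 10⁹)³ = 1.910 × 10⁻⁶
Ratio (larger/smaller) = 243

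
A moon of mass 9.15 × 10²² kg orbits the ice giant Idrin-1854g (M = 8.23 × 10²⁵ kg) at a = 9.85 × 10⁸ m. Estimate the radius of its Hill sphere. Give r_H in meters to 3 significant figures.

7.08 × 10⁷ m

r_H ≈ a (m/3M)^(1/3)
    = (9.85 × 10⁸) × (9.15 × 10²² / (3 × 8.23 × 10²⁵))^(1/3)
    = 7.08 × 10⁷ m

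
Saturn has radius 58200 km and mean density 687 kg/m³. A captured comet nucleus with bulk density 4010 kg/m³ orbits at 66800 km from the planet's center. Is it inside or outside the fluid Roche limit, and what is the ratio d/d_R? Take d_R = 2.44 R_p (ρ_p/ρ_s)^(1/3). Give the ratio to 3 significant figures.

d_R = 2.44 × (58200 km) × (687/4010)^(1/3) = 78870 km
d/d_R = (66800) / (78870) = 0.847
Since d/d_R < 1, the body is inside the Roche limit.

inside; d/d_R ≈ 0.847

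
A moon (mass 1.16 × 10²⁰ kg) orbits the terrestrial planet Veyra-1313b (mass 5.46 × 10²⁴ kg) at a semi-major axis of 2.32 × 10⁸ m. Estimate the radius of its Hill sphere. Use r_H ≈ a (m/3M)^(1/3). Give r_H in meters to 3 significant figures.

4.46 × 10⁶ m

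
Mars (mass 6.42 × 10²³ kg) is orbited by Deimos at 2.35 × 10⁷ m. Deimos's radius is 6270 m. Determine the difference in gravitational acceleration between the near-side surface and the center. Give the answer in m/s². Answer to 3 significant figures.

4.14 × 10⁻⁵ m/s²

Δa = 2GMr/d³
   = 2 × (6.674 × 10⁻¹¹) × (6.42 × 10²³) × (6270) / (2.35 × 10⁷)³
   = 4.14 × 10⁻⁵ m/s²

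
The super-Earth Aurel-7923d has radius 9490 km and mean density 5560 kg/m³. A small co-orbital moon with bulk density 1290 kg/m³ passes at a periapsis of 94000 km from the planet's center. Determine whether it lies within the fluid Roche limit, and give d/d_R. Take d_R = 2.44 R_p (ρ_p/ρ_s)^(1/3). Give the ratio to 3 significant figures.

outside; d/d_R ≈ 2.49

d_R = 2.44 × (9490 km) × (5560/1290)^(1/3) = 37680 km
d/d_R = (94000) / (37680) = 2.49
Since d/d_R > 1, the body is outside the Roche limit.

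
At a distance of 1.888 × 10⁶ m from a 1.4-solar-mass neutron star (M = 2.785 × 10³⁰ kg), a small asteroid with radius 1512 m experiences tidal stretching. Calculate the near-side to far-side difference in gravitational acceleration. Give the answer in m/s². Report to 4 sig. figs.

Δa = 4GMr/d³
   = 4 × (6.674 × 10⁻¹¹) × (2.785 × 10³⁰) × (1512) / (1.888 × 10⁶)³
   = 1.670 × 10⁵ m/s²

1.670 × 10⁵ m/s²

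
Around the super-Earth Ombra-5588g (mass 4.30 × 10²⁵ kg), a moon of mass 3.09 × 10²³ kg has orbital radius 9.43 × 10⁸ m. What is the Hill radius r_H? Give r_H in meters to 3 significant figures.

r_H ≈ a (m/3M)^(1/3)
    = (9.43 × 10⁸) × (3.09 × 10²³ / (3 × 4.30 × 10²⁵))^(1/3)
    = 1.26 × 10⁸ m

1.26 × 10⁸ m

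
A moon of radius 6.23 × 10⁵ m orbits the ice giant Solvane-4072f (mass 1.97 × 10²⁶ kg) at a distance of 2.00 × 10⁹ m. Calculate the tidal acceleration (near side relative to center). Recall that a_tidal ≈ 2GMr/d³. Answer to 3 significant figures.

2.05 × 10⁻⁶ m/s²

The tidal stretch is the gradient of GM/d² times the body's extent r, hence the 1/d³ dependence.
a_tidal = 2GMr/d³
        = 2 × (6.674 × 10⁻¹¹) × (1.97 × 10²⁶) × (6.23 × 10⁵) / (2.00 × 10⁹)³
        = 2.05 × 10⁻⁶ m/s²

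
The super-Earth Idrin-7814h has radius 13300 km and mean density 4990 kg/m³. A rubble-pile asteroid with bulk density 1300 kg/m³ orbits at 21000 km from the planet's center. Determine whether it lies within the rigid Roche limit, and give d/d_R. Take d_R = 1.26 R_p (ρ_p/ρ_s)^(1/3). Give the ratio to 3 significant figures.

inside; d/d_R ≈ 0.800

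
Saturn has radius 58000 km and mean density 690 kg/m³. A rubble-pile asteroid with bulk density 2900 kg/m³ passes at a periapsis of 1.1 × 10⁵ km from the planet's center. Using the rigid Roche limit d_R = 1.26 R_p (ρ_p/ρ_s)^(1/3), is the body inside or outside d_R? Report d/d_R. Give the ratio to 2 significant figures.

outside; d/d_R ≈ 2.4

d_R = 1.26 × (58000 km) × (690/2900)^(1/3) = 45280 km
d/d_R = (1.1 × 10⁵) / (45280) = 2.4
Since d/d_R > 1, the body is outside the Roche limit.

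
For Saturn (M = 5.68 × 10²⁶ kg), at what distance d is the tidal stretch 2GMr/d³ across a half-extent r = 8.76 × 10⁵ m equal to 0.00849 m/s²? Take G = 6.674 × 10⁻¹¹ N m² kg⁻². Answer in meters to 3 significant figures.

2GMr/d³ = a_tidal  ⇒  d = (2GMr / a_tidal)^(1/3)
d = (2 × 6.674×10⁻¹¹ × (5.68 × 10²⁶) × (8.76 × 10⁵) / (0.00849))^(1/3)
  = 1.99 × 10⁸ m

1.99 × 10⁸ m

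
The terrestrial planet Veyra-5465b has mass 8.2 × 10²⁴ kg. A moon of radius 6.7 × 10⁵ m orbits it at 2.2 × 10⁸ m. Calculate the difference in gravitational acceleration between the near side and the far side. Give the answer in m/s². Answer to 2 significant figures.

The field gradient is 2GM/d³; across the full diameter 2r the difference is 4GMr/d³.
Δg = 4GMr/d³
   = 4 × (6.674 × 10⁻¹¹) × (8.2 × 10²⁴) × (6.7 × 10⁵) / (2.2 × 10⁸)³
   = 1.4 × 10⁻⁴ m/s²

1.4 × 10⁻⁴ m/s²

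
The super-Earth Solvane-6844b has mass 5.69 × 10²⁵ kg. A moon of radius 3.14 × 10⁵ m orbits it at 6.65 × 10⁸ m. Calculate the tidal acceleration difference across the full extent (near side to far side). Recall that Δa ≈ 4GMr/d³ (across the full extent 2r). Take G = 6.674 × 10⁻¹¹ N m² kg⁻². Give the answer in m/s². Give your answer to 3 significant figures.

Δg = 4GMr/d³
   = 4 × (6.674 × 10⁻¹¹) × (5.69 × 10²⁵) × (3.14 × 10⁵) / (6.65 × 10⁸)³
   = 1.62 × 10⁻⁵ m/s²

1.62 × 10⁻⁵ m/s²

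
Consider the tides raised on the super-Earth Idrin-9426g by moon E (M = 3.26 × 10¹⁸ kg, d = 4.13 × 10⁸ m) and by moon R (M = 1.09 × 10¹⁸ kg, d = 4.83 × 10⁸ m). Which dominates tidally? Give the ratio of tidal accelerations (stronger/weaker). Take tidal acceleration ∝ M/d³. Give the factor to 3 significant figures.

Tidal stretch scales as M/d³; compute that for each body.
Moon E: (3.26 × 10¹⁸) / (4.13 × 10⁸)³ = 4.628 × 10⁻⁸
Moon R: (1.09 × 10¹⁸) / (4.83 × 10⁸)³ = 9.674 × 10⁻⁹
Ratio (larger/smaller) = 4.78

Moon E, by a factor of ≈ 4.78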